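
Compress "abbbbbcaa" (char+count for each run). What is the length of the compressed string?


Input: abbbbbcaa
Runs:
  'a' x 1 => "a1"
  'b' x 5 => "b5"
  'c' x 1 => "c1"
  'a' x 2 => "a2"
Compressed: "a1b5c1a2"
Compressed length: 8

8


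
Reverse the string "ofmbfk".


Input: ofmbfk
Reading characters right to left:
  Position 5: 'k'
  Position 4: 'f'
  Position 3: 'b'
  Position 2: 'm'
  Position 1: 'f'
  Position 0: 'o'
Reversed: kfbmfo

kfbmfo


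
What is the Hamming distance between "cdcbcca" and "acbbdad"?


Comparing "cdcbcca" and "acbbdad" position by position:
  Position 0: 'c' vs 'a' => differ
  Position 1: 'd' vs 'c' => differ
  Position 2: 'c' vs 'b' => differ
  Position 3: 'b' vs 'b' => same
  Position 4: 'c' vs 'd' => differ
  Position 5: 'c' vs 'a' => differ
  Position 6: 'a' vs 'd' => differ
Total differences (Hamming distance): 6

6


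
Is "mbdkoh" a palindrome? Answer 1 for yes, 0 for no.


Input: mbdkoh
Reversed: hokdbm
  Compare pos 0 ('m') with pos 5 ('h'): MISMATCH
  Compare pos 1 ('b') with pos 4 ('o'): MISMATCH
  Compare pos 2 ('d') with pos 3 ('k'): MISMATCH
Result: not a palindrome

0


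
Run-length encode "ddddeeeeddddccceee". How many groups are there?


Input: ddddeeeeddddccceee
Scanning for consecutive runs:
  Group 1: 'd' x 4 (positions 0-3)
  Group 2: 'e' x 4 (positions 4-7)
  Group 3: 'd' x 4 (positions 8-11)
  Group 4: 'c' x 3 (positions 12-14)
  Group 5: 'e' x 3 (positions 15-17)
Total groups: 5

5


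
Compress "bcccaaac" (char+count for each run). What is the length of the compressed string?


Input: bcccaaac
Runs:
  'b' x 1 => "b1"
  'c' x 3 => "c3"
  'a' x 3 => "a3"
  'c' x 1 => "c1"
Compressed: "b1c3a3c1"
Compressed length: 8

8


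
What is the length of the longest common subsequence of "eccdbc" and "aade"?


LCS of "eccdbc" and "aade"
DP table:
           a    a    d    e
      0    0    0    0    0
  e   0    0    0    0    1
  c   0    0    0    0    1
  c   0    0    0    0    1
  d   0    0    0    1    1
  b   0    0    0    1    1
  c   0    0    0    1    1
LCS length = dp[6][4] = 1

1


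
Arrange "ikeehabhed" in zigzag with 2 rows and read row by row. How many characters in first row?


Zigzag "ikeehabhed" into 2 rows:
Placing characters:
  'i' => row 0
  'k' => row 1
  'e' => row 0
  'e' => row 1
  'h' => row 0
  'a' => row 1
  'b' => row 0
  'h' => row 1
  'e' => row 0
  'd' => row 1
Rows:
  Row 0: "iehbe"
  Row 1: "keahd"
First row length: 5

5


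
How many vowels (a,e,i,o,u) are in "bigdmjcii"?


Input: bigdmjcii
Checking each character:
  'b' at position 0: consonant
  'i' at position 1: vowel (running total: 1)
  'g' at position 2: consonant
  'd' at position 3: consonant
  'm' at position 4: consonant
  'j' at position 5: consonant
  'c' at position 6: consonant
  'i' at position 7: vowel (running total: 2)
  'i' at position 8: vowel (running total: 3)
Total vowels: 3

3


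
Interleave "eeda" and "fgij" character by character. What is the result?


Interleaving "eeda" and "fgij":
  Position 0: 'e' from first, 'f' from second => "ef"
  Position 1: 'e' from first, 'g' from second => "eg"
  Position 2: 'd' from first, 'i' from second => "di"
  Position 3: 'a' from first, 'j' from second => "aj"
Result: efegdiaj

efegdiaj


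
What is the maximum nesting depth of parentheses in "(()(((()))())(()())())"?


Input: "(()(((()))())(()())())"
Tracking depth:
  Position 0 '(': depth becomes 1
  Position 1 '(': depth becomes 2
  Position 2 ')': depth becomes 1
  Position 3 '(': depth becomes 2
  Position 4 '(': depth becomes 3
  Position 5 '(': depth becomes 4
  Position 6 '(': depth becomes 5
  Position 7 ')': depth becomes 4
  Position 8 ')': depth becomes 3
  Position 9 ')': depth becomes 2
  Position 10 '(': depth becomes 3
  Position 11 ')': depth becomes 2
  Position 12 ')': depth becomes 1
  Position 13 '(': depth becomes 2
  Position 14 '(': depth becomes 3
  Position 15 ')': depth becomes 2
  Position 16 '(': depth becomes 3
  Position 17 ')': depth becomes 2
  Position 18 ')': depth becomes 1
  Position 19 '(': depth becomes 2
  Position 20 ')': depth becomes 1
  Position 21 ')': depth becomes 0
Maximum depth reached: 5

5


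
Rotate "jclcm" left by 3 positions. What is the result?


Input: "jclcm", rotate left by 3
First 3 characters: "jcl"
Remaining characters: "cm"
Concatenate remaining + first: "cm" + "jcl" = "cmjcl"

cmjcl


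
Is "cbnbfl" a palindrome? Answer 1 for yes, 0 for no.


Input: cbnbfl
Reversed: lfbnbc
  Compare pos 0 ('c') with pos 5 ('l'): MISMATCH
  Compare pos 1 ('b') with pos 4 ('f'): MISMATCH
  Compare pos 2 ('n') with pos 3 ('b'): MISMATCH
Result: not a palindrome

0


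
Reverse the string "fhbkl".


Input: fhbkl
Reading characters right to left:
  Position 4: 'l'
  Position 3: 'k'
  Position 2: 'b'
  Position 1: 'h'
  Position 0: 'f'
Reversed: lkbhf

lkbhf


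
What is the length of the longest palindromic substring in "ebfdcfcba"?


Input: "ebfdcfcba"
Checking substrings for palindromes:
  [4:7] "cfc" (len 3) => palindrome
Longest palindromic substring: "cfc" with length 3

3


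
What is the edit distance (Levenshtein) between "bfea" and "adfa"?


Computing edit distance: "bfea" -> "adfa"
DP table:
           a    d    f    a
      0    1    2    3    4
  b   1    1    2    3    4
  f   2    2    2    2    3
  e   3    3    3    3    3
  a   4    3    4    4    3
Edit distance = dp[4][4] = 3

3


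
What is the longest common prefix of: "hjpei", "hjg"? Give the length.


Words: hjpei, hjg
  Position 0: all 'h' => match
  Position 1: all 'j' => match
  Position 2: ('p', 'g') => mismatch, stop
LCP = "hj" (length 2)

2


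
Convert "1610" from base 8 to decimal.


Input: "1610" in base 8
Positional expansion:
  Digit '1' (value 1) x 8^3 = 512
  Digit '6' (value 6) x 8^2 = 384
  Digit '1' (value 1) x 8^1 = 8
  Digit '0' (value 0) x 8^0 = 0
Sum = 904

904


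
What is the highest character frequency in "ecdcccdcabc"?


Input: ecdcccdcabc
Character counts:
  'a': 1
  'b': 1
  'c': 6
  'd': 2
  'e': 1
Maximum frequency: 6

6


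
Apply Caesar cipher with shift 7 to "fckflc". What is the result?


Caesar cipher: shift "fckflc" by 7
  'f' (pos 5) + 7 = pos 12 = 'm'
  'c' (pos 2) + 7 = pos 9 = 'j'
  'k' (pos 10) + 7 = pos 17 = 'r'
  'f' (pos 5) + 7 = pos 12 = 'm'
  'l' (pos 11) + 7 = pos 18 = 's'
  'c' (pos 2) + 7 = pos 9 = 'j'
Result: mjrmsj

mjrmsj


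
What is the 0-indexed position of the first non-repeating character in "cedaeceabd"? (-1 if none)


Input: cedaeceabd
Character frequencies:
  'a': 2
  'b': 1
  'c': 2
  'd': 2
  'e': 3
Scanning left to right for freq == 1:
  Position 0 ('c'): freq=2, skip
  Position 1 ('e'): freq=3, skip
  Position 2 ('d'): freq=2, skip
  Position 3 ('a'): freq=2, skip
  Position 4 ('e'): freq=3, skip
  Position 5 ('c'): freq=2, skip
  Position 6 ('e'): freq=3, skip
  Position 7 ('a'): freq=2, skip
  Position 8 ('b'): unique! => answer = 8

8


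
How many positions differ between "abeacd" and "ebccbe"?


Comparing "abeacd" and "ebccbe" position by position:
  Position 0: 'a' vs 'e' => DIFFER
  Position 1: 'b' vs 'b' => same
  Position 2: 'e' vs 'c' => DIFFER
  Position 3: 'a' vs 'c' => DIFFER
  Position 4: 'c' vs 'b' => DIFFER
  Position 5: 'd' vs 'e' => DIFFER
Positions that differ: 5

5


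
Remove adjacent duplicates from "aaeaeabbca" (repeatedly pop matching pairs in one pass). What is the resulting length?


Input: aaeaeabbca
Stack-based adjacent duplicate removal:
  Read 'a': push. Stack: a
  Read 'a': matches stack top 'a' => pop. Stack: (empty)
  Read 'e': push. Stack: e
  Read 'a': push. Stack: ea
  Read 'e': push. Stack: eae
  Read 'a': push. Stack: eaea
  Read 'b': push. Stack: eaeab
  Read 'b': matches stack top 'b' => pop. Stack: eaea
  Read 'c': push. Stack: eaeac
  Read 'a': push. Stack: eaeaca
Final stack: "eaeaca" (length 6)

6


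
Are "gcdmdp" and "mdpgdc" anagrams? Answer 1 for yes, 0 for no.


Strings: "gcdmdp", "mdpgdc"
Sorted first:  cddgmp
Sorted second: cddgmp
Sorted forms match => anagrams

1


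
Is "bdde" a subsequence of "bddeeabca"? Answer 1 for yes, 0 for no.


Check if "bdde" is a subsequence of "bddeeabca"
Greedy scan:
  Position 0 ('b'): matches sub[0] = 'b'
  Position 1 ('d'): matches sub[1] = 'd'
  Position 2 ('d'): matches sub[2] = 'd'
  Position 3 ('e'): matches sub[3] = 'e'
  Position 4 ('e'): no match needed
  Position 5 ('a'): no match needed
  Position 6 ('b'): no match needed
  Position 7 ('c'): no match needed
  Position 8 ('a'): no match needed
All 4 characters matched => is a subsequence

1


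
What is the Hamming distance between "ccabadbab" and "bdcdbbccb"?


Comparing "ccabadbab" and "bdcdbbccb" position by position:
  Position 0: 'c' vs 'b' => differ
  Position 1: 'c' vs 'd' => differ
  Position 2: 'a' vs 'c' => differ
  Position 3: 'b' vs 'd' => differ
  Position 4: 'a' vs 'b' => differ
  Position 5: 'd' vs 'b' => differ
  Position 6: 'b' vs 'c' => differ
  Position 7: 'a' vs 'c' => differ
  Position 8: 'b' vs 'b' => same
Total differences (Hamming distance): 8

8


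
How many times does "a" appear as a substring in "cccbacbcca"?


Searching for "a" in "cccbacbcca"
Scanning each position:
  Position 0: "c" => no
  Position 1: "c" => no
  Position 2: "c" => no
  Position 3: "b" => no
  Position 4: "a" => MATCH
  Position 5: "c" => no
  Position 6: "b" => no
  Position 7: "c" => no
  Position 8: "c" => no
  Position 9: "a" => MATCH
Total occurrences: 2

2


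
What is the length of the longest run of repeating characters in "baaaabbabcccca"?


Input: "baaaabbabcccca"
Scanning for longest run:
  Position 1 ('a'): new char, reset run to 1
  Position 2 ('a'): continues run of 'a', length=2
  Position 3 ('a'): continues run of 'a', length=3
  Position 4 ('a'): continues run of 'a', length=4
  Position 5 ('b'): new char, reset run to 1
  Position 6 ('b'): continues run of 'b', length=2
  Position 7 ('a'): new char, reset run to 1
  Position 8 ('b'): new char, reset run to 1
  Position 9 ('c'): new char, reset run to 1
  Position 10 ('c'): continues run of 'c', length=2
  Position 11 ('c'): continues run of 'c', length=3
  Position 12 ('c'): continues run of 'c', length=4
  Position 13 ('a'): new char, reset run to 1
Longest run: 'a' with length 4

4


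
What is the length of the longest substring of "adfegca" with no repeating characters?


Input: "adfegca"
Sliding window (track last position of each char):
  Position 0 ('a'): window [0,0] length 1 -- new best
  Position 1 ('d'): window [0,1] length 2 -- new best
  Position 2 ('f'): window [0,2] length 3 -- new best
  Position 3 ('e'): window [0,3] length 4 -- new best
  Position 4 ('g'): window [0,4] length 5 -- new best
  Position 5 ('c'): window [0,5] length 6 -- new best
  Position 6 ('a'): repeat (last at 0), move window start to 1
  Position 6 ('a'): window [1,6] length 6
Longest substring with no repeats: "adfegc" with length 6

6


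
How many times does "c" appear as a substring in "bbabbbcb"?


Searching for "c" in "bbabbbcb"
Scanning each position:
  Position 0: "b" => no
  Position 1: "b" => no
  Position 2: "a" => no
  Position 3: "b" => no
  Position 4: "b" => no
  Position 5: "b" => no
  Position 6: "c" => MATCH
  Position 7: "b" => no
Total occurrences: 1

1


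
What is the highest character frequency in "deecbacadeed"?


Input: deecbacadeed
Character counts:
  'a': 2
  'b': 1
  'c': 2
  'd': 3
  'e': 4
Maximum frequency: 4

4


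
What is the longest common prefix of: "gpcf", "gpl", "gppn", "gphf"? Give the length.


Words: gpcf, gpl, gppn, gphf
  Position 0: all 'g' => match
  Position 1: all 'p' => match
  Position 2: ('c', 'l', 'p', 'h') => mismatch, stop
LCP = "gp" (length 2)

2


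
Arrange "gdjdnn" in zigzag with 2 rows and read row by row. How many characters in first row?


Zigzag "gdjdnn" into 2 rows:
Placing characters:
  'g' => row 0
  'd' => row 1
  'j' => row 0
  'd' => row 1
  'n' => row 0
  'n' => row 1
Rows:
  Row 0: "gjn"
  Row 1: "ddn"
First row length: 3

3


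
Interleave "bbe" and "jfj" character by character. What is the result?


Interleaving "bbe" and "jfj":
  Position 0: 'b' from first, 'j' from second => "bj"
  Position 1: 'b' from first, 'f' from second => "bf"
  Position 2: 'e' from first, 'j' from second => "ej"
Result: bjbfej

bjbfej


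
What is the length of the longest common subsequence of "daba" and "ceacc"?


LCS of "daba" and "ceacc"
DP table:
           c    e    a    c    c
      0    0    0    0    0    0
  d   0    0    0    0    0    0
  a   0    0    0    1    1    1
  b   0    0    0    1    1    1
  a   0    0    0    1    1    1
LCS length = dp[4][5] = 1

1


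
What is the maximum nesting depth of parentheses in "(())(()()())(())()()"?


Input: "(())(()()())(())()()"
Tracking depth:
  Position 0 '(': depth becomes 1
  Position 1 '(': depth becomes 2
  Position 2 ')': depth becomes 1
  Position 3 ')': depth becomes 0
  Position 4 '(': depth becomes 1
  Position 5 '(': depth becomes 2
  Position 6 ')': depth becomes 1
  Position 7 '(': depth becomes 2
  Position 8 ')': depth becomes 1
  Position 9 '(': depth becomes 2
  Position 10 ')': depth becomes 1
  Position 11 ')': depth becomes 0
  Position 12 '(': depth becomes 1
  Position 13 '(': depth becomes 2
  Position 14 ')': depth becomes 1
  Position 15 ')': depth becomes 0
  Position 16 '(': depth becomes 1
  Position 17 ')': depth becomes 0
  Position 18 '(': depth becomes 1
  Position 19 ')': depth becomes 0
Maximum depth reached: 2

2


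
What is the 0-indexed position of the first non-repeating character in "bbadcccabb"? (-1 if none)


Input: bbadcccabb
Character frequencies:
  'a': 2
  'b': 4
  'c': 3
  'd': 1
Scanning left to right for freq == 1:
  Position 0 ('b'): freq=4, skip
  Position 1 ('b'): freq=4, skip
  Position 2 ('a'): freq=2, skip
  Position 3 ('d'): unique! => answer = 3

3


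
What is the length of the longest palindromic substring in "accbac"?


Input: "accbac"
Checking substrings for palindromes:
  [1:3] "cc" (len 2) => palindrome
Longest palindromic substring: "cc" with length 2

2


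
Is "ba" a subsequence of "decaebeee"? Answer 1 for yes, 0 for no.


Check if "ba" is a subsequence of "decaebeee"
Greedy scan:
  Position 0 ('d'): no match needed
  Position 1 ('e'): no match needed
  Position 2 ('c'): no match needed
  Position 3 ('a'): no match needed
  Position 4 ('e'): no match needed
  Position 5 ('b'): matches sub[0] = 'b'
  Position 6 ('e'): no match needed
  Position 7 ('e'): no match needed
  Position 8 ('e'): no match needed
Only matched 1/2 characters => not a subsequence

0


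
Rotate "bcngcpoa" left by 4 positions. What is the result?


Input: "bcngcpoa", rotate left by 4
First 4 characters: "bcng"
Remaining characters: "cpoa"
Concatenate remaining + first: "cpoa" + "bcng" = "cpoabcng"

cpoabcng


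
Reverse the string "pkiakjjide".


Input: pkiakjjide
Reading characters right to left:
  Position 9: 'e'
  Position 8: 'd'
  Position 7: 'i'
  Position 6: 'j'
  Position 5: 'j'
  Position 4: 'k'
  Position 3: 'a'
  Position 2: 'i'
  Position 1: 'k'
  Position 0: 'p'
Reversed: edijjkaikp

edijjkaikp


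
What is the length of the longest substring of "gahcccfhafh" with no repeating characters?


Input: "gahcccfhafh"
Sliding window (track last position of each char):
  Position 0 ('g'): window [0,0] length 1 -- new best
  Position 1 ('a'): window [0,1] length 2 -- new best
  Position 2 ('h'): window [0,2] length 3 -- new best
  Position 3 ('c'): window [0,3] length 4 -- new best
  Position 4 ('c'): repeat (last at 3), move window start to 4
  Position 4 ('c'): window [4,4] length 1
  Position 5 ('c'): repeat (last at 4), move window start to 5
  Position 5 ('c'): window [5,5] length 1
  Position 6 ('f'): window [5,6] length 2
  Position 7 ('h'): window [5,7] length 3
  Position 8 ('a'): window [5,8] length 4
  Position 9 ('f'): repeat (last at 6), move window start to 7
  Position 9 ('f'): window [7,9] length 3
  Position 10 ('h'): repeat (last at 7), move window start to 8
  Position 10 ('h'): window [8,10] length 3
Longest substring with no repeats: "gahc" with length 4

4


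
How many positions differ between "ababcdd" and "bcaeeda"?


Comparing "ababcdd" and "bcaeeda" position by position:
  Position 0: 'a' vs 'b' => DIFFER
  Position 1: 'b' vs 'c' => DIFFER
  Position 2: 'a' vs 'a' => same
  Position 3: 'b' vs 'e' => DIFFER
  Position 4: 'c' vs 'e' => DIFFER
  Position 5: 'd' vs 'd' => same
  Position 6: 'd' vs 'a' => DIFFER
Positions that differ: 5

5


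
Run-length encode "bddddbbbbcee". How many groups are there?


Input: bddddbbbbcee
Scanning for consecutive runs:
  Group 1: 'b' x 1 (positions 0-0)
  Group 2: 'd' x 4 (positions 1-4)
  Group 3: 'b' x 4 (positions 5-8)
  Group 4: 'c' x 1 (positions 9-9)
  Group 5: 'e' x 2 (positions 10-11)
Total groups: 5

5


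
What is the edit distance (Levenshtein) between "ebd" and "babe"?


Computing edit distance: "ebd" -> "babe"
DP table:
           b    a    b    e
      0    1    2    3    4
  e   1    1    2    3    3
  b   2    1    2    2    3
  d   3    2    2    3    3
Edit distance = dp[3][4] = 3

3


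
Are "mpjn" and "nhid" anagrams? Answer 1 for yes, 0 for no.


Strings: "mpjn", "nhid"
Sorted first:  jmnp
Sorted second: dhin
Differ at position 0: 'j' vs 'd' => not anagrams

0


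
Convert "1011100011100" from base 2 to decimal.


Input: "1011100011100" in base 2
Positional expansion:
  Digit '1' (value 1) x 2^12 = 4096
  Digit '0' (value 0) x 2^11 = 0
  Digit '1' (value 1) x 2^10 = 1024
  Digit '1' (value 1) x 2^9 = 512
  Digit '1' (value 1) x 2^8 = 256
  Digit '0' (value 0) x 2^7 = 0
  Digit '0' (value 0) x 2^6 = 0
  Digit '0' (value 0) x 2^5 = 0
  Digit '1' (value 1) x 2^4 = 16
  Digit '1' (value 1) x 2^3 = 8
  Digit '1' (value 1) x 2^2 = 4
  Digit '0' (value 0) x 2^1 = 0
  Digit '0' (value 0) x 2^0 = 0
Sum = 5916

5916


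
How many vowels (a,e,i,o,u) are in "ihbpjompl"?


Input: ihbpjompl
Checking each character:
  'i' at position 0: vowel (running total: 1)
  'h' at position 1: consonant
  'b' at position 2: consonant
  'p' at position 3: consonant
  'j' at position 4: consonant
  'o' at position 5: vowel (running total: 2)
  'm' at position 6: consonant
  'p' at position 7: consonant
  'l' at position 8: consonant
Total vowels: 2

2


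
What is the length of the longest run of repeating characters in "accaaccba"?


Input: "accaaccba"
Scanning for longest run:
  Position 1 ('c'): new char, reset run to 1
  Position 2 ('c'): continues run of 'c', length=2
  Position 3 ('a'): new char, reset run to 1
  Position 4 ('a'): continues run of 'a', length=2
  Position 5 ('c'): new char, reset run to 1
  Position 6 ('c'): continues run of 'c', length=2
  Position 7 ('b'): new char, reset run to 1
  Position 8 ('a'): new char, reset run to 1
Longest run: 'c' with length 2

2


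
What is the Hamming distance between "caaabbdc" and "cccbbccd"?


Comparing "caaabbdc" and "cccbbccd" position by position:
  Position 0: 'c' vs 'c' => same
  Position 1: 'a' vs 'c' => differ
  Position 2: 'a' vs 'c' => differ
  Position 3: 'a' vs 'b' => differ
  Position 4: 'b' vs 'b' => same
  Position 5: 'b' vs 'c' => differ
  Position 6: 'd' vs 'c' => differ
  Position 7: 'c' vs 'd' => differ
Total differences (Hamming distance): 6

6


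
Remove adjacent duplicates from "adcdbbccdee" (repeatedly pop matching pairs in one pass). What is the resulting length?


Input: adcdbbccdee
Stack-based adjacent duplicate removal:
  Read 'a': push. Stack: a
  Read 'd': push. Stack: ad
  Read 'c': push. Stack: adc
  Read 'd': push. Stack: adcd
  Read 'b': push. Stack: adcdb
  Read 'b': matches stack top 'b' => pop. Stack: adcd
  Read 'c': push. Stack: adcdc
  Read 'c': matches stack top 'c' => pop. Stack: adcd
  Read 'd': matches stack top 'd' => pop. Stack: adc
  Read 'e': push. Stack: adce
  Read 'e': matches stack top 'e' => pop. Stack: adc
Final stack: "adc" (length 3)

3


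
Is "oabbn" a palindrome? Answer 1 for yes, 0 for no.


Input: oabbn
Reversed: nbbao
  Compare pos 0 ('o') with pos 4 ('n'): MISMATCH
  Compare pos 1 ('a') with pos 3 ('b'): MISMATCH
Result: not a palindrome

0


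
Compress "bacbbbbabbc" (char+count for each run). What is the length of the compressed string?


Input: bacbbbbabbc
Runs:
  'b' x 1 => "b1"
  'a' x 1 => "a1"
  'c' x 1 => "c1"
  'b' x 4 => "b4"
  'a' x 1 => "a1"
  'b' x 2 => "b2"
  'c' x 1 => "c1"
Compressed: "b1a1c1b4a1b2c1"
Compressed length: 14

14


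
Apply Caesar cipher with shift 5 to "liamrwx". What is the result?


Caesar cipher: shift "liamrwx" by 5
  'l' (pos 11) + 5 = pos 16 = 'q'
  'i' (pos 8) + 5 = pos 13 = 'n'
  'a' (pos 0) + 5 = pos 5 = 'f'
  'm' (pos 12) + 5 = pos 17 = 'r'
  'r' (pos 17) + 5 = pos 22 = 'w'
  'w' (pos 22) + 5 = pos 1 = 'b'
  'x' (pos 23) + 5 = pos 2 = 'c'
Result: qnfrwbc

qnfrwbc


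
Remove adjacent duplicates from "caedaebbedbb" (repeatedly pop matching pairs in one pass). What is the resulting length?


Input: caedaebbedbb
Stack-based adjacent duplicate removal:
  Read 'c': push. Stack: c
  Read 'a': push. Stack: ca
  Read 'e': push. Stack: cae
  Read 'd': push. Stack: caed
  Read 'a': push. Stack: caeda
  Read 'e': push. Stack: caedae
  Read 'b': push. Stack: caedaeb
  Read 'b': matches stack top 'b' => pop. Stack: caedae
  Read 'e': matches stack top 'e' => pop. Stack: caeda
  Read 'd': push. Stack: caedad
  Read 'b': push. Stack: caedadb
  Read 'b': matches stack top 'b' => pop. Stack: caedad
Final stack: "caedad" (length 6)

6


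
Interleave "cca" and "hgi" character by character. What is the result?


Interleaving "cca" and "hgi":
  Position 0: 'c' from first, 'h' from second => "ch"
  Position 1: 'c' from first, 'g' from second => "cg"
  Position 2: 'a' from first, 'i' from second => "ai"
Result: chcgai

chcgai


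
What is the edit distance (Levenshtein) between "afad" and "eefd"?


Computing edit distance: "afad" -> "eefd"
DP table:
           e    e    f    d
      0    1    2    3    4
  a   1    1    2    3    4
  f   2    2    2    2    3
  a   3    3    3    3    3
  d   4    4    4    4    3
Edit distance = dp[4][4] = 3

3


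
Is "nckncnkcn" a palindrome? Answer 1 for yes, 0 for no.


Input: nckncnkcn
Reversed: nckncnkcn
  Compare pos 0 ('n') with pos 8 ('n'): match
  Compare pos 1 ('c') with pos 7 ('c'): match
  Compare pos 2 ('k') with pos 6 ('k'): match
  Compare pos 3 ('n') with pos 5 ('n'): match
Result: palindrome

1


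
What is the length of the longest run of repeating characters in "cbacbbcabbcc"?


Input: "cbacbbcabbcc"
Scanning for longest run:
  Position 1 ('b'): new char, reset run to 1
  Position 2 ('a'): new char, reset run to 1
  Position 3 ('c'): new char, reset run to 1
  Position 4 ('b'): new char, reset run to 1
  Position 5 ('b'): continues run of 'b', length=2
  Position 6 ('c'): new char, reset run to 1
  Position 7 ('a'): new char, reset run to 1
  Position 8 ('b'): new char, reset run to 1
  Position 9 ('b'): continues run of 'b', length=2
  Position 10 ('c'): new char, reset run to 1
  Position 11 ('c'): continues run of 'c', length=2
Longest run: 'b' with length 2

2


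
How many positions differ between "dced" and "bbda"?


Comparing "dced" and "bbda" position by position:
  Position 0: 'd' vs 'b' => DIFFER
  Position 1: 'c' vs 'b' => DIFFER
  Position 2: 'e' vs 'd' => DIFFER
  Position 3: 'd' vs 'a' => DIFFER
Positions that differ: 4

4


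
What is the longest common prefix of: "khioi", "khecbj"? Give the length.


Words: khioi, khecbj
  Position 0: all 'k' => match
  Position 1: all 'h' => match
  Position 2: ('i', 'e') => mismatch, stop
LCP = "kh" (length 2)

2


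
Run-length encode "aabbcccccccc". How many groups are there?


Input: aabbcccccccc
Scanning for consecutive runs:
  Group 1: 'a' x 2 (positions 0-1)
  Group 2: 'b' x 2 (positions 2-3)
  Group 3: 'c' x 8 (positions 4-11)
Total groups: 3

3


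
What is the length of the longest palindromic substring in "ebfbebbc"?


Input: "ebfbebbc"
Checking substrings for palindromes:
  [0:5] "ebfbe" (len 5) => palindrome
  [1:4] "bfb" (len 3) => palindrome
  [3:6] "beb" (len 3) => palindrome
  [5:7] "bb" (len 2) => palindrome
Longest palindromic substring: "ebfbe" with length 5

5


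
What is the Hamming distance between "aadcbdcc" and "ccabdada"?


Comparing "aadcbdcc" and "ccabdada" position by position:
  Position 0: 'a' vs 'c' => differ
  Position 1: 'a' vs 'c' => differ
  Position 2: 'd' vs 'a' => differ
  Position 3: 'c' vs 'b' => differ
  Position 4: 'b' vs 'd' => differ
  Position 5: 'd' vs 'a' => differ
  Position 6: 'c' vs 'd' => differ
  Position 7: 'c' vs 'a' => differ
Total differences (Hamming distance): 8

8


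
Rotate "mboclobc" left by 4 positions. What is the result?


Input: "mboclobc", rotate left by 4
First 4 characters: "mboc"
Remaining characters: "lobc"
Concatenate remaining + first: "lobc" + "mboc" = "lobcmboc"

lobcmboc


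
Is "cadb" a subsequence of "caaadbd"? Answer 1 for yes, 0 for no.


Check if "cadb" is a subsequence of "caaadbd"
Greedy scan:
  Position 0 ('c'): matches sub[0] = 'c'
  Position 1 ('a'): matches sub[1] = 'a'
  Position 2 ('a'): no match needed
  Position 3 ('a'): no match needed
  Position 4 ('d'): matches sub[2] = 'd'
  Position 5 ('b'): matches sub[3] = 'b'
  Position 6 ('d'): no match needed
All 4 characters matched => is a subsequence

1


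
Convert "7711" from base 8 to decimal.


Input: "7711" in base 8
Positional expansion:
  Digit '7' (value 7) x 8^3 = 3584
  Digit '7' (value 7) x 8^2 = 448
  Digit '1' (value 1) x 8^1 = 8
  Digit '1' (value 1) x 8^0 = 1
Sum = 4041

4041


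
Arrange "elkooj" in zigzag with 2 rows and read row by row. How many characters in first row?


Zigzag "elkooj" into 2 rows:
Placing characters:
  'e' => row 0
  'l' => row 1
  'k' => row 0
  'o' => row 1
  'o' => row 0
  'j' => row 1
Rows:
  Row 0: "eko"
  Row 1: "loj"
First row length: 3

3


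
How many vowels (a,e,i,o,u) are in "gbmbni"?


Input: gbmbni
Checking each character:
  'g' at position 0: consonant
  'b' at position 1: consonant
  'm' at position 2: consonant
  'b' at position 3: consonant
  'n' at position 4: consonant
  'i' at position 5: vowel (running total: 1)
Total vowels: 1

1


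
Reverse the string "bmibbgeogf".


Input: bmibbgeogf
Reading characters right to left:
  Position 9: 'f'
  Position 8: 'g'
  Position 7: 'o'
  Position 6: 'e'
  Position 5: 'g'
  Position 4: 'b'
  Position 3: 'b'
  Position 2: 'i'
  Position 1: 'm'
  Position 0: 'b'
Reversed: fgoegbbimb

fgoegbbimb


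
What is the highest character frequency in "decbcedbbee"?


Input: decbcedbbee
Character counts:
  'b': 3
  'c': 2
  'd': 2
  'e': 4
Maximum frequency: 4

4


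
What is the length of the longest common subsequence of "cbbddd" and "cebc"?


LCS of "cbbddd" and "cebc"
DP table:
           c    e    b    c
      0    0    0    0    0
  c   0    1    1    1    1
  b   0    1    1    2    2
  b   0    1    1    2    2
  d   0    1    1    2    2
  d   0    1    1    2    2
  d   0    1    1    2    2
LCS length = dp[6][4] = 2

2


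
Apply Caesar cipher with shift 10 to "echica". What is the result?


Caesar cipher: shift "echica" by 10
  'e' (pos 4) + 10 = pos 14 = 'o'
  'c' (pos 2) + 10 = pos 12 = 'm'
  'h' (pos 7) + 10 = pos 17 = 'r'
  'i' (pos 8) + 10 = pos 18 = 's'
  'c' (pos 2) + 10 = pos 12 = 'm'
  'a' (pos 0) + 10 = pos 10 = 'k'
Result: omrsmk

omrsmk


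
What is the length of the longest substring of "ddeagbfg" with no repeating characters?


Input: "ddeagbfg"
Sliding window (track last position of each char):
  Position 0 ('d'): window [0,0] length 1 -- new best
  Position 1 ('d'): repeat (last at 0), move window start to 1
  Position 1 ('d'): window [1,1] length 1
  Position 2 ('e'): window [1,2] length 2 -- new best
  Position 3 ('a'): window [1,3] length 3 -- new best
  Position 4 ('g'): window [1,4] length 4 -- new best
  Position 5 ('b'): window [1,5] length 5 -- new best
  Position 6 ('f'): window [1,6] length 6 -- new best
  Position 7 ('g'): repeat (last at 4), move window start to 5
  Position 7 ('g'): window [5,7] length 3
Longest substring with no repeats: "deagbf" with length 6

6


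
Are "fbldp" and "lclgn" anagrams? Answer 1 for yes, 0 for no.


Strings: "fbldp", "lclgn"
Sorted first:  bdflp
Sorted second: cglln
Differ at position 0: 'b' vs 'c' => not anagrams

0


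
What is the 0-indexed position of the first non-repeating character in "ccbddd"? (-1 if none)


Input: ccbddd
Character frequencies:
  'b': 1
  'c': 2
  'd': 3
Scanning left to right for freq == 1:
  Position 0 ('c'): freq=2, skip
  Position 1 ('c'): freq=2, skip
  Position 2 ('b'): unique! => answer = 2

2


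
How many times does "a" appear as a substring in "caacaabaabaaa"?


Searching for "a" in "caacaabaabaaa"
Scanning each position:
  Position 0: "c" => no
  Position 1: "a" => MATCH
  Position 2: "a" => MATCH
  Position 3: "c" => no
  Position 4: "a" => MATCH
  Position 5: "a" => MATCH
  Position 6: "b" => no
  Position 7: "a" => MATCH
  Position 8: "a" => MATCH
  Position 9: "b" => no
  Position 10: "a" => MATCH
  Position 11: "a" => MATCH
  Position 12: "a" => MATCH
Total occurrences: 9

9


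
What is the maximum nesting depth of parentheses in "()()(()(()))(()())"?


Input: "()()(()(()))(()())"
Tracking depth:
  Position 0 '(': depth becomes 1
  Position 1 ')': depth becomes 0
  Position 2 '(': depth becomes 1
  Position 3 ')': depth becomes 0
  Position 4 '(': depth becomes 1
  Position 5 '(': depth becomes 2
  Position 6 ')': depth becomes 1
  Position 7 '(': depth becomes 2
  Position 8 '(': depth becomes 3
  Position 9 ')': depth becomes 2
  Position 10 ')': depth becomes 1
  Position 11 ')': depth becomes 0
  Position 12 '(': depth becomes 1
  Position 13 '(': depth becomes 2
  Position 14 ')': depth becomes 1
  Position 15 '(': depth becomes 2
  Position 16 ')': depth becomes 1
  Position 17 ')': depth becomes 0
Maximum depth reached: 3

3


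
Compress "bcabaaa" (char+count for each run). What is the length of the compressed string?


Input: bcabaaa
Runs:
  'b' x 1 => "b1"
  'c' x 1 => "c1"
  'a' x 1 => "a1"
  'b' x 1 => "b1"
  'a' x 3 => "a3"
Compressed: "b1c1a1b1a3"
Compressed length: 10

10


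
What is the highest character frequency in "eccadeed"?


Input: eccadeed
Character counts:
  'a': 1
  'c': 2
  'd': 2
  'e': 3
Maximum frequency: 3

3


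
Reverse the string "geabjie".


Input: geabjie
Reading characters right to left:
  Position 6: 'e'
  Position 5: 'i'
  Position 4: 'j'
  Position 3: 'b'
  Position 2: 'a'
  Position 1: 'e'
  Position 0: 'g'
Reversed: eijbaeg

eijbaeg


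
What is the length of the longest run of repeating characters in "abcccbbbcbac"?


Input: "abcccbbbcbac"
Scanning for longest run:
  Position 1 ('b'): new char, reset run to 1
  Position 2 ('c'): new char, reset run to 1
  Position 3 ('c'): continues run of 'c', length=2
  Position 4 ('c'): continues run of 'c', length=3
  Position 5 ('b'): new char, reset run to 1
  Position 6 ('b'): continues run of 'b', length=2
  Position 7 ('b'): continues run of 'b', length=3
  Position 8 ('c'): new char, reset run to 1
  Position 9 ('b'): new char, reset run to 1
  Position 10 ('a'): new char, reset run to 1
  Position 11 ('c'): new char, reset run to 1
Longest run: 'c' with length 3

3


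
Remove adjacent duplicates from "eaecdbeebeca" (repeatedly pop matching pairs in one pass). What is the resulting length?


Input: eaecdbeebeca
Stack-based adjacent duplicate removal:
  Read 'e': push. Stack: e
  Read 'a': push. Stack: ea
  Read 'e': push. Stack: eae
  Read 'c': push. Stack: eaec
  Read 'd': push. Stack: eaecd
  Read 'b': push. Stack: eaecdb
  Read 'e': push. Stack: eaecdbe
  Read 'e': matches stack top 'e' => pop. Stack: eaecdb
  Read 'b': matches stack top 'b' => pop. Stack: eaecd
  Read 'e': push. Stack: eaecde
  Read 'c': push. Stack: eaecdec
  Read 'a': push. Stack: eaecdeca
Final stack: "eaecdeca" (length 8)

8


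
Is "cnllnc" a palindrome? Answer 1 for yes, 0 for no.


Input: cnllnc
Reversed: cnllnc
  Compare pos 0 ('c') with pos 5 ('c'): match
  Compare pos 1 ('n') with pos 4 ('n'): match
  Compare pos 2 ('l') with pos 3 ('l'): match
Result: palindrome

1


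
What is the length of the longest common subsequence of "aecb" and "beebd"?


LCS of "aecb" and "beebd"
DP table:
           b    e    e    b    d
      0    0    0    0    0    0
  a   0    0    0    0    0    0
  e   0    0    1    1    1    1
  c   0    0    1    1    1    1
  b   0    1    1    1    2    2
LCS length = dp[4][5] = 2

2


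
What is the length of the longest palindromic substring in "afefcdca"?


Input: "afefcdca"
Checking substrings for palindromes:
  [1:4] "fef" (len 3) => palindrome
  [4:7] "cdc" (len 3) => palindrome
Longest palindromic substring: "fef" with length 3

3


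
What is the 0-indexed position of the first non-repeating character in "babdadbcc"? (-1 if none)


Input: babdadbcc
Character frequencies:
  'a': 2
  'b': 3
  'c': 2
  'd': 2
Scanning left to right for freq == 1:
  Position 0 ('b'): freq=3, skip
  Position 1 ('a'): freq=2, skip
  Position 2 ('b'): freq=3, skip
  Position 3 ('d'): freq=2, skip
  Position 4 ('a'): freq=2, skip
  Position 5 ('d'): freq=2, skip
  Position 6 ('b'): freq=3, skip
  Position 7 ('c'): freq=2, skip
  Position 8 ('c'): freq=2, skip
  No unique character found => answer = -1

-1


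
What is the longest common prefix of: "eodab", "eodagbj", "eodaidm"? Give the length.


Words: eodab, eodagbj, eodaidm
  Position 0: all 'e' => match
  Position 1: all 'o' => match
  Position 2: all 'd' => match
  Position 3: all 'a' => match
  Position 4: ('b', 'g', 'i') => mismatch, stop
LCP = "eoda" (length 4)

4


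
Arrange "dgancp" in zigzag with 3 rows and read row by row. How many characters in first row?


Zigzag "dgancp" into 3 rows:
Placing characters:
  'd' => row 0
  'g' => row 1
  'a' => row 2
  'n' => row 1
  'c' => row 0
  'p' => row 1
Rows:
  Row 0: "dc"
  Row 1: "gnp"
  Row 2: "a"
First row length: 2

2


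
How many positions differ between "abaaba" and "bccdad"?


Comparing "abaaba" and "bccdad" position by position:
  Position 0: 'a' vs 'b' => DIFFER
  Position 1: 'b' vs 'c' => DIFFER
  Position 2: 'a' vs 'c' => DIFFER
  Position 3: 'a' vs 'd' => DIFFER
  Position 4: 'b' vs 'a' => DIFFER
  Position 5: 'a' vs 'd' => DIFFER
Positions that differ: 6

6


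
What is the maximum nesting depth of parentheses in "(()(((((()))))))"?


Input: "(()(((((()))))))"
Tracking depth:
  Position 0 '(': depth becomes 1
  Position 1 '(': depth becomes 2
  Position 2 ')': depth becomes 1
  Position 3 '(': depth becomes 2
  Position 4 '(': depth becomes 3
  Position 5 '(': depth becomes 4
  Position 6 '(': depth becomes 5
  Position 7 '(': depth becomes 6
  Position 8 '(': depth becomes 7
  Position 9 ')': depth becomes 6
  Position 10 ')': depth becomes 5
  Position 11 ')': depth becomes 4
  Position 12 ')': depth becomes 3
  Position 13 ')': depth becomes 2
  Position 14 ')': depth becomes 1
  Position 15 ')': depth becomes 0
Maximum depth reached: 7

7


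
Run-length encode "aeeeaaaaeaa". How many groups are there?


Input: aeeeaaaaeaa
Scanning for consecutive runs:
  Group 1: 'a' x 1 (positions 0-0)
  Group 2: 'e' x 3 (positions 1-3)
  Group 3: 'a' x 4 (positions 4-7)
  Group 4: 'e' x 1 (positions 8-8)
  Group 5: 'a' x 2 (positions 9-10)
Total groups: 5

5


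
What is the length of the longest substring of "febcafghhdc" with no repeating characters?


Input: "febcafghhdc"
Sliding window (track last position of each char):
  Position 0 ('f'): window [0,0] length 1 -- new best
  Position 1 ('e'): window [0,1] length 2 -- new best
  Position 2 ('b'): window [0,2] length 3 -- new best
  Position 3 ('c'): window [0,3] length 4 -- new best
  Position 4 ('a'): window [0,4] length 5 -- new best
  Position 5 ('f'): repeat (last at 0), move window start to 1
  Position 5 ('f'): window [1,5] length 5
  Position 6 ('g'): window [1,6] length 6 -- new best
  Position 7 ('h'): window [1,7] length 7 -- new best
  Position 8 ('h'): repeat (last at 7), move window start to 8
  Position 8 ('h'): window [8,8] length 1
  Position 9 ('d'): window [8,9] length 2
  Position 10 ('c'): window [8,10] length 3
Longest substring with no repeats: "ebcafgh" with length 7

7


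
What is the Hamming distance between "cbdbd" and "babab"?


Comparing "cbdbd" and "babab" position by position:
  Position 0: 'c' vs 'b' => differ
  Position 1: 'b' vs 'a' => differ
  Position 2: 'd' vs 'b' => differ
  Position 3: 'b' vs 'a' => differ
  Position 4: 'd' vs 'b' => differ
Total differences (Hamming distance): 5

5


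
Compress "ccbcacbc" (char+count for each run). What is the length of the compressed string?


Input: ccbcacbc
Runs:
  'c' x 2 => "c2"
  'b' x 1 => "b1"
  'c' x 1 => "c1"
  'a' x 1 => "a1"
  'c' x 1 => "c1"
  'b' x 1 => "b1"
  'c' x 1 => "c1"
Compressed: "c2b1c1a1c1b1c1"
Compressed length: 14

14


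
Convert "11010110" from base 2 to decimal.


Input: "11010110" in base 2
Positional expansion:
  Digit '1' (value 1) x 2^7 = 128
  Digit '1' (value 1) x 2^6 = 64
  Digit '0' (value 0) x 2^5 = 0
  Digit '1' (value 1) x 2^4 = 16
  Digit '0' (value 0) x 2^3 = 0
  Digit '1' (value 1) x 2^2 = 4
  Digit '1' (value 1) x 2^1 = 2
  Digit '0' (value 0) x 2^0 = 0
Sum = 214

214


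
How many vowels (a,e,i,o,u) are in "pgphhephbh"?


Input: pgphhephbh
Checking each character:
  'p' at position 0: consonant
  'g' at position 1: consonant
  'p' at position 2: consonant
  'h' at position 3: consonant
  'h' at position 4: consonant
  'e' at position 5: vowel (running total: 1)
  'p' at position 6: consonant
  'h' at position 7: consonant
  'b' at position 8: consonant
  'h' at position 9: consonant
Total vowels: 1

1


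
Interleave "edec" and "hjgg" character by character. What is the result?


Interleaving "edec" and "hjgg":
  Position 0: 'e' from first, 'h' from second => "eh"
  Position 1: 'd' from first, 'j' from second => "dj"
  Position 2: 'e' from first, 'g' from second => "eg"
  Position 3: 'c' from first, 'g' from second => "cg"
Result: ehdjegcg

ehdjegcg


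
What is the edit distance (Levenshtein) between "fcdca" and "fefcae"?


Computing edit distance: "fcdca" -> "fefcae"
DP table:
           f    e    f    c    a    e
      0    1    2    3    4    5    6
  f   1    0    1    2    3    4    5
  c   2    1    1    2    2    3    4
  d   3    2    2    2    3    3    4
  c   4    3    3    3    2    3    4
  a   5    4    4    4    3    2    3
Edit distance = dp[5][6] = 3

3


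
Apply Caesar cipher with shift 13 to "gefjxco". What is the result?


Caesar cipher: shift "gefjxco" by 13
  'g' (pos 6) + 13 = pos 19 = 't'
  'e' (pos 4) + 13 = pos 17 = 'r'
  'f' (pos 5) + 13 = pos 18 = 's'
  'j' (pos 9) + 13 = pos 22 = 'w'
  'x' (pos 23) + 13 = pos 10 = 'k'
  'c' (pos 2) + 13 = pos 15 = 'p'
  'o' (pos 14) + 13 = pos 1 = 'b'
Result: trswkpb

trswkpb


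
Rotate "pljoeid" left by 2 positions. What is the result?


Input: "pljoeid", rotate left by 2
First 2 characters: "pl"
Remaining characters: "joeid"
Concatenate remaining + first: "joeid" + "pl" = "joeidpl"

joeidpl


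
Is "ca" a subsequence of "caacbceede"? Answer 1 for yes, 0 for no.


Check if "ca" is a subsequence of "caacbceede"
Greedy scan:
  Position 0 ('c'): matches sub[0] = 'c'
  Position 1 ('a'): matches sub[1] = 'a'
  Position 2 ('a'): no match needed
  Position 3 ('c'): no match needed
  Position 4 ('b'): no match needed
  Position 5 ('c'): no match needed
  Position 6 ('e'): no match needed
  Position 7 ('e'): no match needed
  Position 8 ('d'): no match needed
  Position 9 ('e'): no match needed
All 2 characters matched => is a subsequence

1


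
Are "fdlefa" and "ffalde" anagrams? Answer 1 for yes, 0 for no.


Strings: "fdlefa", "ffalde"
Sorted first:  adeffl
Sorted second: adeffl
Sorted forms match => anagrams

1
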